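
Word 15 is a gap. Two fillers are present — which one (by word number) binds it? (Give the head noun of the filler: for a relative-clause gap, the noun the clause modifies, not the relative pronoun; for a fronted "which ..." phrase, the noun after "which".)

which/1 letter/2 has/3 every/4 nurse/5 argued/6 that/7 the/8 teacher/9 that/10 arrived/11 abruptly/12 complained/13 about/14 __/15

The marked gap is the object of the preposition "about" of "complained".
Its filler is the fronted wh-phrase "which letter", at word 2.
(The other dependency links word 9 to a gap after word 10.)

2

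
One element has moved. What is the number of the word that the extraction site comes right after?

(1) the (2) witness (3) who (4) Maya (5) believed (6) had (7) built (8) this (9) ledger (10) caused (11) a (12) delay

The displaced element is "the witness" (word 2).
It is linked across 1 clause boundary (Ø).
It functions as the subject of "built", so the gap sits immediately after word 5 ("believed").
Base order: Maya believed that the witness had built this ledger.

5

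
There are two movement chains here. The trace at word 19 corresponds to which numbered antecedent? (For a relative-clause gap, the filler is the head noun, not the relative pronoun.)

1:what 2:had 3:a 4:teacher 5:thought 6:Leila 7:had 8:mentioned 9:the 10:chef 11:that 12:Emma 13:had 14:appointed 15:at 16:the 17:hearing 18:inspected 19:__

The marked gap is the direct object of "inspected".
Its filler is the fronted wh-phrase "what", at word 1.
(The other dependency links word 10 to a gap after word 14.)

1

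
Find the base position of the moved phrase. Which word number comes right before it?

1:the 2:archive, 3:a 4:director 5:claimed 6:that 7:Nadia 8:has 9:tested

The displaced element is "the archive" (word 2).
It is linked across 1 clause boundary (that).
It functions as the direct object of "tested", so the gap sits immediately after word 9 ("tested").
Base order: A director claimed that Nadia has tested the archive.

9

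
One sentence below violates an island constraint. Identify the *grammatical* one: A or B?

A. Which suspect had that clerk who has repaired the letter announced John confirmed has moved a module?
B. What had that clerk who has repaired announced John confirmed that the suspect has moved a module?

A

In B, the wh-phrase is extracted from inside a complex-NP island (relative clause) (introduced by "who"), which blocks movement.
In A, the extraction path crosses only that-complement boundaries, which are transparent.
So A is grammatical.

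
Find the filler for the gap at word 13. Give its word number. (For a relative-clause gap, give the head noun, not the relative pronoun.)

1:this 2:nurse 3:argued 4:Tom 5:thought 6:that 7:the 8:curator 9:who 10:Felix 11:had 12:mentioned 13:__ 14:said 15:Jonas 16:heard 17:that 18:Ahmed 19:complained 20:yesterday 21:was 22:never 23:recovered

The gap at 13 is the subject of "said", inside a relative clause.
The relative pronoun is "who" (word 9); it is bound by the head noun immediately before it.
Its filler is the head noun "curator", at word 8.

8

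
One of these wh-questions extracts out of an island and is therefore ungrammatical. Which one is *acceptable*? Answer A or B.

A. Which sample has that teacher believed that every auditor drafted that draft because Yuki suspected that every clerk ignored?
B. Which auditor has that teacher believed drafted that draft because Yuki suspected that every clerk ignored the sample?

B

In A, the wh-phrase is extracted from inside an adjunct island (introduced by "because"), which blocks movement.
In B, the extraction path crosses only that-complement boundaries, which are transparent.
So B is grammatical.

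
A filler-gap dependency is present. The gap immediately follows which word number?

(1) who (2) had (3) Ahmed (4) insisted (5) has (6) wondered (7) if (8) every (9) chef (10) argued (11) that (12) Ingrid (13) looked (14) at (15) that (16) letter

4

The displaced element is "who" (word 1).
It is linked across 1 clause boundary (Ø).
It functions as the subject of "wondered", so the gap sits immediately after word 4 ("insisted").
Base order: Ahmed had insisted that who has wondered if every chef argued that Ingrid looked at that letter.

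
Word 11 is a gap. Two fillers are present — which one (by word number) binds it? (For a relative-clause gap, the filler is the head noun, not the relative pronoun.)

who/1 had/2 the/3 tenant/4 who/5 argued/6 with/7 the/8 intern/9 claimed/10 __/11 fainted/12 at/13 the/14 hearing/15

1

The marked gap is the subject of "fainted".
Its filler is the fronted wh-phrase "who", at word 1.
(The other dependency links word 4 to a gap after word 5.)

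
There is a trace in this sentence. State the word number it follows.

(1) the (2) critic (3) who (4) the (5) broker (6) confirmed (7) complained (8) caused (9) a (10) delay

6

The displaced element is "the critic" (word 2).
It is linked across 1 clause boundary (Ø).
It functions as the subject of "complained", so the gap sits immediately after word 6 ("confirmed").
Base order: The broker confirmed that the critic complained.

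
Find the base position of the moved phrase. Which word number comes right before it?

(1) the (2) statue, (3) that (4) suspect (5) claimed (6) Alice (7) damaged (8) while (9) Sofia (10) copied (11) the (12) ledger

7

The displaced element is "the statue" (word 2).
It is linked across 1 clause boundary (Ø).
It functions as the direct object of "damaged", so the gap sits immediately after word 7 ("damaged").
Base order: That suspect claimed Alice damaged the statue while Sofia copied the ledger.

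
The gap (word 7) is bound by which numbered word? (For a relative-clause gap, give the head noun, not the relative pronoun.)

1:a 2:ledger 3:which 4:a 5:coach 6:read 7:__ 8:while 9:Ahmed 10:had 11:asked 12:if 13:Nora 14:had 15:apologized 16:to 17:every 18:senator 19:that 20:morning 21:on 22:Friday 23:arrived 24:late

2

The gap at 7 is the object of "read", inside a relative clause.
The relative pronoun is "which" (word 3); it is bound by the head noun immediately before it.
Its filler is the head noun "ledger", at word 2.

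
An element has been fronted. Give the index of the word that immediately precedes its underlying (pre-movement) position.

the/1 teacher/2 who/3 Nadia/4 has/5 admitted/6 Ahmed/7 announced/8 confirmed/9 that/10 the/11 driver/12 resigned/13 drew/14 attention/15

8

The displaced element is "the teacher" (word 2).
It is linked across 2 clause boundaries (Ø → Ø).
It functions as the subject of "confirmed", so the gap sits immediately after word 8 ("announced").
Base order: Nadia has admitted Ahmed announced that the teacher confirmed that the driver resigned.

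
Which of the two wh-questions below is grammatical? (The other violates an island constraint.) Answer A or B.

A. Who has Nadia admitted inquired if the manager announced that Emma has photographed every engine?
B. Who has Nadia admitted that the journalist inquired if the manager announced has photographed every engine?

In B, the wh-phrase is extracted from inside a wh-island (introduced by "if"), which blocks movement.
In A, the extraction path crosses only that-complement boundaries, which are transparent.
So A is grammatical.

A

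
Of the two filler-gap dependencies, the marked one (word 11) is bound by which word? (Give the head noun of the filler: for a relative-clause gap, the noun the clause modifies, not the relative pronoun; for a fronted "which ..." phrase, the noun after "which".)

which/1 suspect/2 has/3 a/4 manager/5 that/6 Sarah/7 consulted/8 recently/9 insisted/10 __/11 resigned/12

The marked gap is the subject of "resigned".
Its filler is the fronted wh-phrase "which suspect", at word 2.
(The other dependency links word 5 to a gap after word 8.)

2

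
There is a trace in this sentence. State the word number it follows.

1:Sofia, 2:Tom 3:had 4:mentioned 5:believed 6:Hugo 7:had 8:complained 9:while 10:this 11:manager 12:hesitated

4

The displaced element is "Sofia" (word 1).
It is linked across 1 clause boundary (Ø).
It functions as the subject of "believed", so the gap sits immediately after word 4 ("mentioned").
Base order: Tom had mentioned that Sofia believed Hugo had complained while this manager hesitated.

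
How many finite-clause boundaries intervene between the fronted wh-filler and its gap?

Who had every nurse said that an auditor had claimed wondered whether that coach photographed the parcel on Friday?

"who" is extracted from the subject of "wondered".
Boundaries crossed, outermost first: [that], [Ø] — 2 in total.

2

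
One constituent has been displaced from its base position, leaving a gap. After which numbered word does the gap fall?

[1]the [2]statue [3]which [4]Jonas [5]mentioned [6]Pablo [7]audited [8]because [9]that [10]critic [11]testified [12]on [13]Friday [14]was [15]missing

7

The displaced element is "the statue" (word 2).
It is linked across 1 clause boundary (Ø).
It functions as the direct object of "audited", so the gap sits immediately after word 7 ("audited").
Base order: Jonas mentioned Pablo audited the statue because that critic testified on Friday.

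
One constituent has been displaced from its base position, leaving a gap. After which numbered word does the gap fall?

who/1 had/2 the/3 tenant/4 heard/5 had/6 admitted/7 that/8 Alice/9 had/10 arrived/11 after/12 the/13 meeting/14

5

The displaced element is "who" (word 1).
It is linked across 1 clause boundary (Ø).
It functions as the subject of "admitted", so the gap sits immediately after word 5 ("heard").
Base order: The tenant had heard that who had admitted that Alice had arrived after the meeting.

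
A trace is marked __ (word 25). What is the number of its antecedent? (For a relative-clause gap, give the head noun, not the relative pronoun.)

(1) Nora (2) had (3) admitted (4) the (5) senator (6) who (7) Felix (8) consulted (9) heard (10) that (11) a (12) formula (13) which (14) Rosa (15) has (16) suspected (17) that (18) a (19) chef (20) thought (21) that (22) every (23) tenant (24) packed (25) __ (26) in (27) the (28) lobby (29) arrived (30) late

The gap at 25 is the object of "packed", inside a relative clause.
The relative pronoun is "which" (word 13); it is bound by the head noun immediately before it.
Its filler is the head noun "formula", at word 12.

12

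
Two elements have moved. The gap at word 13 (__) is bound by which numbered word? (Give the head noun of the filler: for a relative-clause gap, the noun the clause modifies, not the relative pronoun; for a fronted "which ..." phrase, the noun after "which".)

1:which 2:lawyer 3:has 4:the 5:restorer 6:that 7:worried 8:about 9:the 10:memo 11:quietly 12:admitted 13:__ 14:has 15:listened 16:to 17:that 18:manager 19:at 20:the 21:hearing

The marked gap is the subject of "listened".
Its filler is the fronted wh-phrase "which lawyer", at word 2.
(The other dependency links word 5 to a gap after word 6.)

2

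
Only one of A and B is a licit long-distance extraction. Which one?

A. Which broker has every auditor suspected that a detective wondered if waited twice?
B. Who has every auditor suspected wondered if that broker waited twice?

In A, the wh-phrase is extracted from inside a wh-island (introduced by "if"), which blocks movement.
In B, the extraction path crosses only that-complement boundaries, which are transparent.
So B is grammatical.

B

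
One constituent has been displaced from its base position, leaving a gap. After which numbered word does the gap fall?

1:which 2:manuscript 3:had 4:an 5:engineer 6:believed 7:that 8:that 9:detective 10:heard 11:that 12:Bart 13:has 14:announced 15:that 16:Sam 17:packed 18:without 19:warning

17

The displaced element is "which manuscript" (word 2).
It is linked across 3 clause boundaries (that → that → that).
It functions as the direct object of "packed", so the gap sits immediately after word 17 ("packed").
Base order: An engineer had believed that that detective heard that Bart has announced that Sam packed which manuscript without warning.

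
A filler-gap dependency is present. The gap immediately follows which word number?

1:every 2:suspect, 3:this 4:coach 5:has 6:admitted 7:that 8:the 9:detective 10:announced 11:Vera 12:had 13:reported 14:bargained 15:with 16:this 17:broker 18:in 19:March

The displaced element is "every suspect" (word 2).
It is linked across 3 clause boundaries (that → Ø → Ø).
It functions as the subject of "bargained", so the gap sits immediately after word 13 ("reported").
Base order: This coach has admitted that the detective announced Vera had reported every suspect bargained with this broker in March.

13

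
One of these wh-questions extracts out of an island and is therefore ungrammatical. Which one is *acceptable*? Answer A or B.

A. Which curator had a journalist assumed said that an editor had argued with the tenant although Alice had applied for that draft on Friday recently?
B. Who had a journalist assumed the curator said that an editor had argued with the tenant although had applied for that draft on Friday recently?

In B, the wh-phrase is extracted from inside an adjunct island (introduced by "although"), which blocks movement.
In A, the extraction path crosses only that-complement boundaries, which are transparent.
So A is grammatical.

A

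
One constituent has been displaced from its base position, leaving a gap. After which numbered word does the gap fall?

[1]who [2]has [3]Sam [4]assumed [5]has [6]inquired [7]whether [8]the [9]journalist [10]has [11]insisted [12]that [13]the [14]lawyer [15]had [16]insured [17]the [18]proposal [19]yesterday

The displaced element is "who" (word 1).
It is linked across 1 clause boundary (Ø).
It functions as the subject of "inquired", so the gap sits immediately after word 4 ("assumed").
Base order: Sam has assumed that who has inquired whether the journalist has insisted that the lawyer had insured the proposal yesterday.

4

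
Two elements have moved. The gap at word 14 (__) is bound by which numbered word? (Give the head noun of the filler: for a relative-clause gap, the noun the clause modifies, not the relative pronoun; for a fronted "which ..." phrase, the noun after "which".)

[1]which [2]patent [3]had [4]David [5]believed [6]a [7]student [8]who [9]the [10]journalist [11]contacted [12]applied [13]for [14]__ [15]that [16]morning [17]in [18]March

2

The marked gap is the object of the preposition "for" of "applied".
Its filler is the fronted wh-phrase "which patent", at word 2.
(The other dependency links word 7 to a gap after word 11.)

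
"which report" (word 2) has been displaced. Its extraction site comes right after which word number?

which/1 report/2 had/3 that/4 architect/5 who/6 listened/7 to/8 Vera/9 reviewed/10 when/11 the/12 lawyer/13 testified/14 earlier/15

10

The displaced element is "which report" (word 2).
It functions as the direct object of "reviewed", so the gap sits immediately after word 10 ("reviewed").
Base order: That architect who listened to Vera had reviewed which report when the lawyer testified earlier.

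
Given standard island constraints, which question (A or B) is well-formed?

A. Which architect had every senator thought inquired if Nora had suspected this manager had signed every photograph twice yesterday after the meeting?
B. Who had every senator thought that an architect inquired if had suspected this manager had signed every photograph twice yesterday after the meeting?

A

In B, the wh-phrase is extracted from inside a wh-island (introduced by "if"), which blocks movement.
In A, the extraction path crosses only that-complement boundaries, which are transparent.
So A is grammatical.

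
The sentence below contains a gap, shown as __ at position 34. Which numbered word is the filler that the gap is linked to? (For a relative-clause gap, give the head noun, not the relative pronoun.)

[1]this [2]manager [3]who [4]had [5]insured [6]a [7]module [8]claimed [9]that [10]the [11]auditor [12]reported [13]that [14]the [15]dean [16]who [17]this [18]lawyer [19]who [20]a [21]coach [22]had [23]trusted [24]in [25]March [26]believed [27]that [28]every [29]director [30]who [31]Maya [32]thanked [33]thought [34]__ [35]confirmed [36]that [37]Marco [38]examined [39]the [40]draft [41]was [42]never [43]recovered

The gap at 34 is the subject of "confirmed", inside a relative clause.
The relative pronoun is "who" (word 16); it is bound by the head noun immediately before it.
Its filler is the head noun "dean", at word 15.

15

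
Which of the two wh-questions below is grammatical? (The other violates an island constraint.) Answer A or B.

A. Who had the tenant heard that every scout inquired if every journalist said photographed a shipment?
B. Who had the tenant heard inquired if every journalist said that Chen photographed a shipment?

In A, the wh-phrase is extracted from inside a wh-island (introduced by "if"), which blocks movement.
In B, the extraction path crosses only that-complement boundaries, which are transparent.
So B is grammatical.

B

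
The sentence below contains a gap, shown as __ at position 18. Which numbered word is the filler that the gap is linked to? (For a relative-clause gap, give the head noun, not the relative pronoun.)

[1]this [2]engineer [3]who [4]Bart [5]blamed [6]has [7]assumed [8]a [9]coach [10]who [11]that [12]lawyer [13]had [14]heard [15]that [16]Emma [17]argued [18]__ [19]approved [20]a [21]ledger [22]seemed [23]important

The gap at 18 is the subject of "approved", inside a relative clause.
The relative pronoun is "who" (word 10); it is bound by the head noun immediately before it.
Its filler is the head noun "coach", at word 9.

9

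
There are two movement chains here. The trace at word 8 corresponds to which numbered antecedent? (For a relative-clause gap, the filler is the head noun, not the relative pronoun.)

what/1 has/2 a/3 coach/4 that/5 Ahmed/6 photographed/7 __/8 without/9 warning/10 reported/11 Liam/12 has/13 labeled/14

4

The marked gap is inside the relative clause, the direct object of "photographed".
Its filler is the head noun "coach" (via "that"), at word 4.
(The other dependency links word 1 to a gap after word 14.)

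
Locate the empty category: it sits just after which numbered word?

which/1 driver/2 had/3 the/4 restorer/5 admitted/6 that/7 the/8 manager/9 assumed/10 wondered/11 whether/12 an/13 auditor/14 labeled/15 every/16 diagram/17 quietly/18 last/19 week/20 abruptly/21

The displaced element is "which driver" (word 2).
It is linked across 2 clause boundaries (that → Ø).
It functions as the subject of "wondered", so the gap sits immediately after word 10 ("assumed").
Base order: The restorer had admitted that the manager assumed that which driver wondered whether an auditor labeled every diagram quietly last week abruptly.

10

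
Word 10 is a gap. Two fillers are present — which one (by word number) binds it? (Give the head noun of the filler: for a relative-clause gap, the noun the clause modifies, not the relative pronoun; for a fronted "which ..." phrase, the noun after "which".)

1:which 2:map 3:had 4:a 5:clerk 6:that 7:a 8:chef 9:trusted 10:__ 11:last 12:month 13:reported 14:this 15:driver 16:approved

5

The marked gap is inside the relative clause, the direct object of "trusted".
Its filler is the head noun "clerk" (via "that"), at word 5.
(The other dependency links word 2 to a gap after word 16.)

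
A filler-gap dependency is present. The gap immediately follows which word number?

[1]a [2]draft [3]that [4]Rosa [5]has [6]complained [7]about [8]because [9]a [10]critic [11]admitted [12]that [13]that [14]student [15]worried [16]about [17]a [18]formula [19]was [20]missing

7

The displaced element is "a draft" (word 2).
It functions as the object of the preposition "about" of "complained", so the gap sits immediately after word 7 ("about").
Base order: Rosa has complained about a draft because a critic admitted that that student worried about a formula.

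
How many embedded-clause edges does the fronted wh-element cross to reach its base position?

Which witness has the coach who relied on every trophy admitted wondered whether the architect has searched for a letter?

"which witness" is extracted from the subject of "wondered".
Boundaries crossed, outermost first: [Ø] — 1 in total.

1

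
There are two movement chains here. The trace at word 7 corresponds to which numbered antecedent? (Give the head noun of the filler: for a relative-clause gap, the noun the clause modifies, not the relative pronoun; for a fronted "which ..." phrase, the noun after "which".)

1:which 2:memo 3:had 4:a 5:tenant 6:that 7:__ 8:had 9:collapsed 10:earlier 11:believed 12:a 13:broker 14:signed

5

The marked gap is inside the relative clause, the subject of "collapsed".
Its filler is the head noun "tenant" (via "that"), at word 5.
(The other dependency links word 2 to a gap after word 14.)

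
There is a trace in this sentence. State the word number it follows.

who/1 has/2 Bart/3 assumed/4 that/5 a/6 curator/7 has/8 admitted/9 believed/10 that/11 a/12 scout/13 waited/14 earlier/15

The displaced element is "who" (word 1).
It is linked across 2 clause boundaries (that → Ø).
It functions as the subject of "believed", so the gap sits immediately after word 9 ("admitted").
Base order: Bart has assumed that a curator has admitted that who believed that a scout waited earlier.

9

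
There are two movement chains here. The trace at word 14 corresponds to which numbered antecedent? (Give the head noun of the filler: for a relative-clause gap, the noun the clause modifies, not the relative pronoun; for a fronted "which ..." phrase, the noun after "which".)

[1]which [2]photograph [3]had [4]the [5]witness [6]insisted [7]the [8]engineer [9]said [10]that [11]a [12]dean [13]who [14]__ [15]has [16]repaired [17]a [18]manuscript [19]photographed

12

The marked gap is inside the relative clause, the subject of "repaired".
Its filler is the head noun "dean" (via "who"), at word 12.
(The other dependency links word 2 to a gap after word 19.)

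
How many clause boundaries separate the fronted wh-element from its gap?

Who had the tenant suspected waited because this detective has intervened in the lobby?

1

"who" is extracted from the subject of "waited".
Boundaries crossed, outermost first: [Ø] — 1 in total.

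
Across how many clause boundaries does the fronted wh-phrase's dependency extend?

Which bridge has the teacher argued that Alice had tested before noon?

1

"which bridge" is extracted from the object of "tested".
Boundaries crossed, outermost first: [that] — 1 in total.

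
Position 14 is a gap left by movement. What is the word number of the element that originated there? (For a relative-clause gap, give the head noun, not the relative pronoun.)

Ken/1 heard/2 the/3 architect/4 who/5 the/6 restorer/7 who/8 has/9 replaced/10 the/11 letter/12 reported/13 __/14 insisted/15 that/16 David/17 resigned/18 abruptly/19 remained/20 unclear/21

The gap at 14 is the subject of "insisted", inside a relative clause.
The relative pronoun is "who" (word 5); it is bound by the head noun immediately before it.
Its filler is the head noun "architect", at word 4.

4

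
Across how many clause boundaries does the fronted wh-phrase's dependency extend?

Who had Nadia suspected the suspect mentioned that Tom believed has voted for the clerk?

3

"who" is extracted from the subject of "voted".
Boundaries crossed, outermost first: [Ø], [that], [Ø] — 3 in total.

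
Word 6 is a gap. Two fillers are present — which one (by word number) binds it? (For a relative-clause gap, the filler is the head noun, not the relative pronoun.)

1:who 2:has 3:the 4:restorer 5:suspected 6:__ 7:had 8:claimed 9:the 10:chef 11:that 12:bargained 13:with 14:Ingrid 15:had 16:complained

The marked gap is the subject of "claimed".
Its filler is the fronted wh-phrase "who", at word 1.
(The other dependency links word 10 to a gap after word 11.)

1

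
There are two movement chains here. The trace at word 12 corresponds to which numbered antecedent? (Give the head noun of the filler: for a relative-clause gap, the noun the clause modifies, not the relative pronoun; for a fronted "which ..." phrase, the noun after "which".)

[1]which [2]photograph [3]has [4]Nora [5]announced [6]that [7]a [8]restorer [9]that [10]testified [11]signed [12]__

The marked gap is the direct object of "signed".
Its filler is the fronted wh-phrase "which photograph", at word 2.
(The other dependency links word 8 to a gap after word 9.)

2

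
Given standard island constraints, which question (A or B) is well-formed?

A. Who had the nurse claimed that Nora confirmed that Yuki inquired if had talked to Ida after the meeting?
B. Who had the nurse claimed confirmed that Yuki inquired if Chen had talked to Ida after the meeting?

B

In A, the wh-phrase is extracted from inside a wh-island (introduced by "if"), which blocks movement.
In B, the extraction path crosses only that-complement boundaries, which are transparent.
So B is grammatical.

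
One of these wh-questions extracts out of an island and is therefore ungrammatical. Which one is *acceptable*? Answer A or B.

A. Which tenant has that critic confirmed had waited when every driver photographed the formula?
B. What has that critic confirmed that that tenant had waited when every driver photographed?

A

In B, the wh-phrase is extracted from inside an adjunct island (introduced by "when"), which blocks movement.
In A, the extraction path crosses only that-complement boundaries, which are transparent.
So A is grammatical.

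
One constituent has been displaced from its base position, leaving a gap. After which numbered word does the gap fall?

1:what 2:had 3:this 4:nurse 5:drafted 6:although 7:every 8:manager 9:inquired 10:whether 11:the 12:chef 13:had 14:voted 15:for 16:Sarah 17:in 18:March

5

The displaced element is "what" (word 1).
It functions as the direct object of "drafted", so the gap sits immediately after word 5 ("drafted").
Base order: This nurse had drafted what although every manager inquired whether the chef had voted for Sarah in March.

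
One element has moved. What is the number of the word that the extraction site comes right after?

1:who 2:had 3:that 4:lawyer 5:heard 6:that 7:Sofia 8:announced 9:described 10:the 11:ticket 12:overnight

The displaced element is "who" (word 1).
It is linked across 2 clause boundaries (that → Ø).
It functions as the subject of "described", so the gap sits immediately after word 8 ("announced").
Base order: That lawyer had heard that Sofia announced who described the ticket overnight.

8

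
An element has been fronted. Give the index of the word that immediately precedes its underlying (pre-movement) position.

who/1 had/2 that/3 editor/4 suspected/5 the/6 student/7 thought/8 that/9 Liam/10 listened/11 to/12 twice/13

12

The displaced element is "who" (word 1).
It is linked across 2 clause boundaries (Ø → that).
It functions as the object of the preposition "to" of "listened", so the gap sits immediately after word 12 ("to").
Base order: That editor had suspected the student thought that Liam listened to who twice.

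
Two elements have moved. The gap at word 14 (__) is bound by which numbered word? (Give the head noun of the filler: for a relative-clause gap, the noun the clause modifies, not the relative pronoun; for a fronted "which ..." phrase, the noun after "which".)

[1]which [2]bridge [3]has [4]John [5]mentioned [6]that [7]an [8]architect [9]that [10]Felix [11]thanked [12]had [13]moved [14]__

The marked gap is the direct object of "moved".
Its filler is the fronted wh-phrase "which bridge", at word 2.
(The other dependency links word 8 to a gap after word 11.)

2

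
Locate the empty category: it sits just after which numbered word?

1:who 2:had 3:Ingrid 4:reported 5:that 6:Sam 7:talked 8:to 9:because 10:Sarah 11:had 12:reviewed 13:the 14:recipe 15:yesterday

The displaced element is "who" (word 1).
It is linked across 1 clause boundary (that).
It functions as the object of the preposition "to" of "talked", so the gap sits immediately after word 8 ("to").
Base order: Ingrid had reported that Sam talked to who because Sarah had reviewed the recipe yesterday.

8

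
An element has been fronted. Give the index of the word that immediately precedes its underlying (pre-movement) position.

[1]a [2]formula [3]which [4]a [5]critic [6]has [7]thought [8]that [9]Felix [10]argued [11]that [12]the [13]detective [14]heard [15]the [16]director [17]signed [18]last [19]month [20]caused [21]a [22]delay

The displaced element is "a formula" (word 2).
It is linked across 3 clause boundaries (that → that → Ø).
It functions as the direct object of "signed", so the gap sits immediately after word 17 ("signed").
Base order: A critic has thought that Felix argued that the detective heard the director signed a formula last month.

17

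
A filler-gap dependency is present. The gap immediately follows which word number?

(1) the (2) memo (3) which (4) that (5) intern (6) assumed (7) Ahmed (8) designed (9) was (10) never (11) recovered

The displaced element is "the memo" (word 2).
It is linked across 1 clause boundary (Ø).
It functions as the direct object of "designed", so the gap sits immediately after word 8 ("designed").
Base order: That intern assumed Ahmed designed the memo.

8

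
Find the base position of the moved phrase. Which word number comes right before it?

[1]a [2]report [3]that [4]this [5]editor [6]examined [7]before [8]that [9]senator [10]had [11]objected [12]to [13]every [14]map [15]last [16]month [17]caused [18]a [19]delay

6

The displaced element is "a report" (word 2).
It functions as the direct object of "examined", so the gap sits immediately after word 6 ("examined").
Base order: This editor examined a report before that senator had objected to every map last month.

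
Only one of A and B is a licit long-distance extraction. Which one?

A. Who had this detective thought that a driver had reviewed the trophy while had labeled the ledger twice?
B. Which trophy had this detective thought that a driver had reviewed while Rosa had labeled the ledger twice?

In A, the wh-phrase is extracted from inside an adjunct island (introduced by "while"), which blocks movement.
In B, the extraction path crosses only that-complement boundaries, which are transparent.
So B is grammatical.

B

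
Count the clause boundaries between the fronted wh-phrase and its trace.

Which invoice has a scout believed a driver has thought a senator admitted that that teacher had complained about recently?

"which invoice" is extracted from the PP object of "complained".
Boundaries crossed, outermost first: [Ø], [Ø], [that] — 3 in total.

3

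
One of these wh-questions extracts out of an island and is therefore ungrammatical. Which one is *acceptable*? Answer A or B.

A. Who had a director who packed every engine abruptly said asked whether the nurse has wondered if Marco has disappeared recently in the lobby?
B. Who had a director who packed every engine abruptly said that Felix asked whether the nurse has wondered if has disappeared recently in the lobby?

A

In B, the wh-phrase is extracted from inside a wh-island (introduced by "whether"), which blocks movement.
In A, the extraction path crosses only that-complement boundaries, which are transparent.
So A is grammatical.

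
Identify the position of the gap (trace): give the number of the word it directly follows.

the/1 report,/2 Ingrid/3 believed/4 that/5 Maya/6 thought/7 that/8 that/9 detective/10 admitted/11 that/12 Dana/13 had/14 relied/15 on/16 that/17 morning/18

16

The displaced element is "the report" (word 2).
It is linked across 3 clause boundaries (that → that → that).
It functions as the object of the preposition "on" of "relied", so the gap sits immediately after word 16 ("on").
Base order: Ingrid believed that Maya thought that that detective admitted that Dana had relied on the report that morning.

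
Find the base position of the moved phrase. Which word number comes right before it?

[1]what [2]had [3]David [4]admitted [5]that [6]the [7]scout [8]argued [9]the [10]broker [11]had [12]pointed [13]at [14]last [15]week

The displaced element is "what" (word 1).
It is linked across 2 clause boundaries (that → Ø).
It functions as the object of the preposition "at" of "pointed", so the gap sits immediately after word 13 ("at").
Base order: David had admitted that the scout argued the broker had pointed at what last week.

13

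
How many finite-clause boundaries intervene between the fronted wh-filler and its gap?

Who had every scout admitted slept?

1

"who" is extracted from the subject of "slept".
Boundaries crossed, outermost first: [Ø] — 1 in total.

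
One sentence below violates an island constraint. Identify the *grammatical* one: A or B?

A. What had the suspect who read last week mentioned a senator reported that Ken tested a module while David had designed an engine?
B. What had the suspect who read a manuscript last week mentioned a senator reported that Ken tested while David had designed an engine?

In A, the wh-phrase is extracted from inside a complex-NP island (relative clause) (introduced by "who"), which blocks movement.
In B, the extraction path crosses only that-complement boundaries, which are transparent.
So B is grammatical.

B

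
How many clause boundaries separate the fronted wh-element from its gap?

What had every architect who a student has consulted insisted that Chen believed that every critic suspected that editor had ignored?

3

"what" is extracted from the object of "ignored".
Boundaries crossed, outermost first: [that], [that], [Ø] — 3 in total.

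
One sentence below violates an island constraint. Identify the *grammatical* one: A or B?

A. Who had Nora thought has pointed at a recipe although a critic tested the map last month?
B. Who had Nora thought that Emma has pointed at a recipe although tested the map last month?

In B, the wh-phrase is extracted from inside an adjunct island (introduced by "although"), which blocks movement.
In A, the extraction path crosses only that-complement boundaries, which are transparent.
So A is grammatical.

A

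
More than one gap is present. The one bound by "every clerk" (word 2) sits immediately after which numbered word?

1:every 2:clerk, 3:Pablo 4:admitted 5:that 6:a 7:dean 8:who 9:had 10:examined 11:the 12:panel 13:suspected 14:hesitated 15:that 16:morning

13

The displaced element is "every clerk" (word 2).
It is linked across 2 clause boundaries (that → Ø).
It functions as the subject of "hesitated", so the gap sits immediately after word 13 ("suspected").
Base order: Pablo admitted that a dean who had examined the panel suspected that every clerk hesitated that morning.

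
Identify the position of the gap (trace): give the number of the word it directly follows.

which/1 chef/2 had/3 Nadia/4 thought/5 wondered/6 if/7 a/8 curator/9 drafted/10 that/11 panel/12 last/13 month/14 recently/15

The displaced element is "which chef" (word 2).
It is linked across 1 clause boundary (Ø).
It functions as the subject of "wondered", so the gap sits immediately after word 5 ("thought").
Base order: Nadia had thought that which chef wondered if a curator drafted that panel last month recently.

5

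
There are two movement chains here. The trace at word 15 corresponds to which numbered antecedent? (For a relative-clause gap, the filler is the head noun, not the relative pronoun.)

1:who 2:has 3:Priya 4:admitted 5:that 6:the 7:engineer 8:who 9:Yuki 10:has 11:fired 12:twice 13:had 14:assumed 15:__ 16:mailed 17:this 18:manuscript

1

The marked gap is the subject of "mailed".
Its filler is the fronted wh-phrase "who", at word 1.
(The other dependency links word 7 to a gap after word 11.)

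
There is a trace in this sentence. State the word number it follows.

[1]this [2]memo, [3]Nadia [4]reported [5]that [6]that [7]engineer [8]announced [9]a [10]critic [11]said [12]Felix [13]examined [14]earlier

13

The displaced element is "this memo" (word 2).
It is linked across 3 clause boundaries (that → Ø → Ø).
It functions as the direct object of "examined", so the gap sits immediately after word 13 ("examined").
Base order: Nadia reported that that engineer announced a critic said Felix examined this memo earlier.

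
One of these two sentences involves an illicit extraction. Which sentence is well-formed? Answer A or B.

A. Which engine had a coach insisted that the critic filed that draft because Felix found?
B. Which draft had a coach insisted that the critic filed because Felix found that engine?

In A, the wh-phrase is extracted from inside an adjunct island (introduced by "because"), which blocks movement.
In B, the extraction path crosses only that-complement boundaries, which are transparent.
So B is grammatical.

B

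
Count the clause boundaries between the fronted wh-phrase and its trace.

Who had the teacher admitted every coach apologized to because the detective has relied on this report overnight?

1

"who" is extracted from the PP object of "apologized".
Boundaries crossed, outermost first: [Ø] — 1 in total.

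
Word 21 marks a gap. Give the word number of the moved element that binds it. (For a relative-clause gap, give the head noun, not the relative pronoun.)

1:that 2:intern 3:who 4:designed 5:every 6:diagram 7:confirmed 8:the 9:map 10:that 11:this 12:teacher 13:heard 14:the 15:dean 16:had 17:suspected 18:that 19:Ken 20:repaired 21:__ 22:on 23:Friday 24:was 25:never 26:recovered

The gap at 21 is the object of "repaired", inside a relative clause.
The relative pronoun is "that" (word 10); it is bound by the head noun immediately before it.
Its filler is the head noun "map", at word 9.

9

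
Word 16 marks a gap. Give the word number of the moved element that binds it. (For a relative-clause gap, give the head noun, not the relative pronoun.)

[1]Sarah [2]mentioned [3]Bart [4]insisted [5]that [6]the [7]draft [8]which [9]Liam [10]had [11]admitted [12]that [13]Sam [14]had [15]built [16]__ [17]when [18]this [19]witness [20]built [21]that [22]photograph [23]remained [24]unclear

7

The gap at 16 is the object of "built", inside a relative clause.
The relative pronoun is "which" (word 8); it is bound by the head noun immediately before it.
Its filler is the head noun "draft", at word 7.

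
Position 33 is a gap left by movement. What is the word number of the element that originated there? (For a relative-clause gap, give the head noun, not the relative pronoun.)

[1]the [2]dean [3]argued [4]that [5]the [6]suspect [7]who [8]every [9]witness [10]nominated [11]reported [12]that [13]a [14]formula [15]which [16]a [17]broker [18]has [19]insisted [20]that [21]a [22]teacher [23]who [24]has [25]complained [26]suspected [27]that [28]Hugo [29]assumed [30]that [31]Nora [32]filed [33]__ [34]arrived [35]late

The gap at 33 is the object of "filed", inside a relative clause.
The relative pronoun is "which" (word 15); it is bound by the head noun immediately before it.
Its filler is the head noun "formula", at word 14.

14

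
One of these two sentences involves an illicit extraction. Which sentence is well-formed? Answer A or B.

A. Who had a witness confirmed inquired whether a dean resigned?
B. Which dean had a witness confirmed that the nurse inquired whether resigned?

A

In B, the wh-phrase is extracted from inside a wh-island (introduced by "whether"), which blocks movement.
In A, the extraction path crosses only that-complement boundaries, which are transparent.
So A is grammatical.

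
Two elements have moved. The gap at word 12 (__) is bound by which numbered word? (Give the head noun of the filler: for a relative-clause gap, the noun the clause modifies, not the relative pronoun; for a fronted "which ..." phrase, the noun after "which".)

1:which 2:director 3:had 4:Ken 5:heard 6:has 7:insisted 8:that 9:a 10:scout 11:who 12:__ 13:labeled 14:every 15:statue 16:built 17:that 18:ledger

The marked gap is inside the relative clause, the subject of "labeled".
Its filler is the head noun "scout" (via "who"), at word 10.
(The other dependency links word 2 to a gap after word 5.)

10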